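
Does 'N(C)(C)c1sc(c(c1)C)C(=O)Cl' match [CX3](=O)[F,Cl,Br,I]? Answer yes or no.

Yes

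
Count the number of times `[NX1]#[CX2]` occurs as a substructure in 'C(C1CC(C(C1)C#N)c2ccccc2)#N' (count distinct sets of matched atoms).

[NX1]#[CX2] is the SMARTS for a nitrile: a nitrogen triple-bonded to a two-connected carbon.
The molecule carries 2 separate instances of a nitrile (-C#N) meeting every constraint; each maps to a distinct set of atoms, giving 2 matches.

2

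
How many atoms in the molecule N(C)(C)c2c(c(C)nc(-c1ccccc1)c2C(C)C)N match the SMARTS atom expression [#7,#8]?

3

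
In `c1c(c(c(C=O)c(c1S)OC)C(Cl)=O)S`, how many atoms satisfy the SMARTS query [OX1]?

The query [OX1] means: aliphatic oxygen with one total connection — typically a carbonyl =O or an oxide.
Check the 15 heavy atoms by environment: 6× c (aromatic, X3) → no; 2× C (X3) → no; 2× O (X1) → match; 1× O (X2) → no; 1× C (X4) → no; 1× Cl (X1) → no; 2× S (X2) → no.
That gives 2 matching atoms.

2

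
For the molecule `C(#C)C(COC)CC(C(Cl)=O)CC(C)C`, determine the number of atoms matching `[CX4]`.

The query [CX4] means: C with X4: aliphatic carbon with exactly 4 total connections (bonds + H).
Check the 15 heavy atoms by environment: 9× C (X4) → match; 2× C (X2) → no; 1× O (X2) → no; 1× C (X3) → no; 1× O (X1) → no; 1× Cl (X1) → no.
That gives 9 matching atoms.

9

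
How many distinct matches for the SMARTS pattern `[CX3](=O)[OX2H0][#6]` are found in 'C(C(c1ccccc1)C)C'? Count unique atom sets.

0

[CX3](=O)[OX2H0][#6] is the SMARTS for an ester: a carbonyl carbon bonded to an oxygen that is itself bonded to carbon (no H on that O).
No fragment in the molecule satisfies every constraint, giving 0 matches.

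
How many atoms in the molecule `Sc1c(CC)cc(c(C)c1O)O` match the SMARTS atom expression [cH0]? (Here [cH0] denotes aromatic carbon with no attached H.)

5

The query [cH0] means: aromatic carbon with no attached hydrogen (substituted or ring-fusion).
Check the 12 heavy atoms by environment: 5× c (aromatic, H0) → match; 1× c (aromatic, H1) → no; 2× C (H3) → no; 1× C (H2) → no; 2× O (H1) → no; 1× S (H1) → no.
That gives 5 matching atoms.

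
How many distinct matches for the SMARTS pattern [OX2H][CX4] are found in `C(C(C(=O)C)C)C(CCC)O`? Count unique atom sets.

1

[OX2H][CX4] is the SMARTS for an aliphatic alcohol: a hydroxyl oxygen bound to an sp3 (X4) carbon.
Exactly one fragment in the molecule meets all constraints, giving 1 match.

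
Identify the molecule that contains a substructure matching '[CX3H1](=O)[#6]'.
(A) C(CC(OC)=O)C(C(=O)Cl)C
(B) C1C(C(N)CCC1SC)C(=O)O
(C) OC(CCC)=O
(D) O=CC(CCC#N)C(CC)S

[CX3H1](=O)[#6] describes an sp2 carbon with one H, double-bonded to O and single-bonded to carbon (an aldehyde).
(A) has a methyl-ester group (-C(=O)OCH3) but the carbonyl carbon has H0, not H1.
(B) has a carboxylic acid group (-C(=O)OH) but the carbonyl carbon has H0 and is bonded to O, not H1.
(C) has a carboxylic acid group (-C(=O)OH) but the carbonyl carbon has H0 and is bonded to O, not H1.
(D) contains an aldehyde (-CHO), which satisfies every atom and bond constraint.
So the answer is (D).

D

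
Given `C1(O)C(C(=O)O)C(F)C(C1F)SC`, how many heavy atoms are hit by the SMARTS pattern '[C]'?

7

The query [C] means: uppercase C matches aliphatic (non-aromatic) carbon only.
Check the 13 heavy atoms by environment: 7× C → match; 2× F → no; 3× O → no; 1× S → no.
That gives 7 matching atoms.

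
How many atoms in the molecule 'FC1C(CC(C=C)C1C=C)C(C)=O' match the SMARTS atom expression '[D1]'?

5

The query [D1] means: atom with exactly one heavy-atom neighbour (degree 1).
Check the 13 heavy atoms by environment: 5× C (D3) → no; 3× C (D2) → no; 3× C (D1) → match; 1× F (D1) → match; 1× O (D1) → match.
Summing the matching environments: 3 + 1 + 1 = 5 matching atoms.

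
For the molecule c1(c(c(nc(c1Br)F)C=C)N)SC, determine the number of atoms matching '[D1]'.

The query [D1] means: atom with exactly one heavy-atom neighbour (degree 1).
Check the 13 heavy atoms by environment: 1× n (aromatic, D2) → no; 5× c (aromatic, D3) → no; 1× F (D1) → match; 1× S (D2) → no; 2× C (D1) → match; 1× C (D2) → no; 1× Br (D1) → match; 1× N (D1) → match.
Summing the matching environments: 1 + 2 + 1 + 1 = 5 matching atoms.

5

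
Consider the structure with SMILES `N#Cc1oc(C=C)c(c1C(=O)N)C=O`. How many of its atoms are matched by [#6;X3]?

8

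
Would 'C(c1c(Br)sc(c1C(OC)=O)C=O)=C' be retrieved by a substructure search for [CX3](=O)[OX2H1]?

No

The pattern [CX3](=O)[OX2H1] describes an sp2 carbon double-bonded to O and single-bonded to an -OH oxygen — a carboxylic acid.
The closest candidate here is a methyl-ester group (-C(=O)OCH3), but the singly-bonded O has no H (OX2H0, not OX2H1). No other fragment satisfies the full query, so there is no match.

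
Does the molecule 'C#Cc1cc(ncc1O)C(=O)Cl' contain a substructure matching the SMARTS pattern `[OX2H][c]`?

Yes

The pattern [OX2H][c] describes a hydroxyl oxygen attached to an aromatic carbon — a phenol.
The molecule carries a hydroxyl group (-OH), whose atoms satisfy every constraint of the query, so the pattern matches.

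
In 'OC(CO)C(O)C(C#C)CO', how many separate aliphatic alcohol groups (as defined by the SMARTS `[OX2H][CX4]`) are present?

4

[OX2H][CX4] is the SMARTS for an aliphatic alcohol: a hydroxyl oxygen bound to an sp3 (X4) carbon.
The molecule carries 4 separate instances of a hydroxyl group (-OH) meeting every constraint; each maps to a distinct set of atoms, giving 4 matches.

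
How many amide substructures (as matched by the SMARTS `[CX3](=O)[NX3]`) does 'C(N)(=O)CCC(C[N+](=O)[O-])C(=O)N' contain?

[CX3](=O)[NX3] is the SMARTS for an amide: a carbonyl carbon bonded to a trivalent nitrogen.
The molecule carries 2 separate instances of a primary amide (-C(=O)NH2) meeting every constraint; each maps to a distinct set of atoms, giving 2 matches.

2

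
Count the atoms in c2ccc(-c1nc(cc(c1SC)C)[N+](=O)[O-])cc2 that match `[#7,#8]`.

4

The query [#7,#8] means: nitrogen or oxygen (comma = OR).
Check the 18 heavy atoms by environment: 1× n (aromatic) → match; 11× c (aromatic) → no; 1× N (charge +1) → match; 1× O (charge -1) → match; 1× O → match; 2× C → no; 1× S → no.
Summing the matching environments: 1 + 1 + 1 + 1 = 4 matching atoms.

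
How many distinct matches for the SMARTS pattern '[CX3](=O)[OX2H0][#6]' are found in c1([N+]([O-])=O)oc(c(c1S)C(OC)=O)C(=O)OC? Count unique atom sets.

2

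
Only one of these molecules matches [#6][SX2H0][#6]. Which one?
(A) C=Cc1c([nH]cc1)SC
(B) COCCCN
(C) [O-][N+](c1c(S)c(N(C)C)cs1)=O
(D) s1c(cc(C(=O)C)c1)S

[#6][SX2H0][#6] describes an aliphatic sulfur bridging two carbons with no H on the sulfur (a thioether).
(A) contains a methylthio ether (-SCH3), which satisfies every atom and bond constraint.
(B) has a methoxy ether (-OCH3) but the bridging atom is O, not S.
(C) has a thiol (-SH) but the sulfur has H1, not H0 bridging two carbons.
(D) has a thiol (-SH) but the sulfur has H1, not H0 bridging two carbons.
So the answer is (A).

A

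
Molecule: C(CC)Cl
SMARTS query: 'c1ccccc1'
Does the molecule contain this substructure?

No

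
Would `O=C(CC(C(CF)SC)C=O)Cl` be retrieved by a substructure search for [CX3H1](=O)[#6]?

Yes

The pattern [CX3H1](=O)[#6] describes an sp2 carbon with one H, double-bonded to O and single-bonded to carbon — an aldehyde.
The molecule carries an aldehyde (-CHO), whose atoms satisfy every constraint of the query, so the pattern matches.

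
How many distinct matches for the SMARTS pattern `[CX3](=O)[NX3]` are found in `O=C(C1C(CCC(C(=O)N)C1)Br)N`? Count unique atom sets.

2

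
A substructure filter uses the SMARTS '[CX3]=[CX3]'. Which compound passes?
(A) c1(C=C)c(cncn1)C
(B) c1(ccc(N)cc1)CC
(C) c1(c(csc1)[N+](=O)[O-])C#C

[CX3]=[CX3] describes a non-aromatic C=C double bond between two sp2 carbons (an alkene).
(A) contains a vinyl group (-CH=CH2), which satisfies every atom and bond constraint.
(B) has an ethyl group (-CH2CH3) but its C-C bond is a single bond between CX4 carbons, not CX3=CX3.
(C) has an ethynyl group (-C#CH) but the C-C bond is a triple bond, not a double bond.
So the answer is (A).

A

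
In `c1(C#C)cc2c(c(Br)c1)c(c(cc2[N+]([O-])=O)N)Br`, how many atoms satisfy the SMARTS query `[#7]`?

2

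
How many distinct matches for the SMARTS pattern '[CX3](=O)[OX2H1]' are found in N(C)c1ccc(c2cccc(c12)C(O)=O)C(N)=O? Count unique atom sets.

1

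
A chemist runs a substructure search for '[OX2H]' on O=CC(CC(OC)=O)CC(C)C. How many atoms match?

0

The query [OX2H] means: aliphatic oxygen with two connections, one of which is H — an -OH oxygen.
Check the 12 heavy atoms by environment: 2× C (H2, X4) → no; 2× C (H1, X4) → no; 1× C (H1, X3) → no; 2× O (H0, X1) → no; 3× C (H3, X4) → no; 1× C (H0, X3) → no; 1× O (H0, X2) → no.
No environment satisfies the query, so 0 matching atoms.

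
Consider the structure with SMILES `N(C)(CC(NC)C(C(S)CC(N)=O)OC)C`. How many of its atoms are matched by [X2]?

2

The query [X2] means: any atom with exactly two total connections (bonds + H).
Check the 16 heavy atoms by environment: 9× C (X4) → no; 3× N (X3) → no; 1× S (X2) → match; 1× O (X2) → match; 1× C (X3) → no; 1× O (X1) → no.
Summing the matching environments: 1 + 1 = 2 matching atoms.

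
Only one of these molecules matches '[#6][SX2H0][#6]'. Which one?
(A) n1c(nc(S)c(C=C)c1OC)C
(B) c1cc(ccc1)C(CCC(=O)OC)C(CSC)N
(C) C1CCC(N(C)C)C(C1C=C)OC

B

[#6][SX2H0][#6] describes an aliphatic sulfur bridging two carbons with no H on the sulfur (a thioether).
(A) has a thiol (-SH) but the sulfur has H1, not H0 bridging two carbons.
(B) contains a methylthio ether (-SCH3), which satisfies every atom and bond constraint.
(C) has a methoxy ether (-OCH3) but the bridging atom is O, not S.
So the answer is (B).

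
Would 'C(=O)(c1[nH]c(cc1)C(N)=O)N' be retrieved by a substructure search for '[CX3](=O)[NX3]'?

Yes

The pattern [CX3](=O)[NX3] describes a carbonyl carbon bonded to a trivalent nitrogen — an amide.
The molecule carries a primary amide (-C(=O)NH2), whose atoms satisfy every constraint of the query, so the pattern matches.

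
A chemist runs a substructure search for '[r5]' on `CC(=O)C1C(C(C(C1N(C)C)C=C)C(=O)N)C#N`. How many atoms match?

5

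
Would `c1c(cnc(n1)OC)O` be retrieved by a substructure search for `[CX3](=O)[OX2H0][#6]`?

No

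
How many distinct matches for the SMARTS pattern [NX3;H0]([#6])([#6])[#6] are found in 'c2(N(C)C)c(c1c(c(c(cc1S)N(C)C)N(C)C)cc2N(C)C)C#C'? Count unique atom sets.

4

[NX3;H0]([#6])([#6])[#6] is the SMARTS for a tertiary amine: a trivalent nitrogen with no H, bonded to three carbons.
The molecule carries 4 separate instances of a dimethylamino group (-N(CH3)2) meeting every constraint; each maps to a distinct set of atoms, giving 4 matches.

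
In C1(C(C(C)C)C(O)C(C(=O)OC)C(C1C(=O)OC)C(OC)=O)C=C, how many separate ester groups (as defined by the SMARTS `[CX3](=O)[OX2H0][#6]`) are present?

3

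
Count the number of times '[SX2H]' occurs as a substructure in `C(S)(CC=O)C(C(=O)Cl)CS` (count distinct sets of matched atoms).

[SX2H] is the SMARTS for a thiol: an aliphatic sulfur with two connections, one being H.
The molecule carries 2 separate instances of a thiol (-SH) meeting every constraint; each maps to a distinct set of atoms, giving 2 matches.

2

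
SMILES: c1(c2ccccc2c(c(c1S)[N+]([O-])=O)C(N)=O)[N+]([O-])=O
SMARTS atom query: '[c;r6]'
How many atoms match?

Check the 20 heavy atoms by environment: 10× c (aromatic, in 6-ring) → match; 1× S (acyclic) → no; 2× N (charge +1, acyclic) → no; 2× O (charge -1, acyclic) → no; 3× O (acyclic) → no; 1× C (acyclic) → no; 1× N (acyclic) → no.
That gives 10 matching atoms.

10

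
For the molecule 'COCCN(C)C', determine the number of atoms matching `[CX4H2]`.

2

The query [CX4H2] means: sp3 carbon (X4) with exactly two hydrogens.
Check the 7 heavy atoms by environment: 2× C (H2, X4) → match; 1× O (H0, X2) → no; 3× C (H3, X4) → no; 1× N (H0, X3) → no.
That gives 2 matching atoms.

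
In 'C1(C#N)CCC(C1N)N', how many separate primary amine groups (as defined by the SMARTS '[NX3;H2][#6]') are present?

2

[NX3;H2][#6] is the SMARTS for a primary amine: a trivalent nitrogen with two H attached to carbon.
The molecule carries 2 separate instances of a primary amino group (-NH2) meeting every constraint; each maps to a distinct set of atoms, giving 2 matches.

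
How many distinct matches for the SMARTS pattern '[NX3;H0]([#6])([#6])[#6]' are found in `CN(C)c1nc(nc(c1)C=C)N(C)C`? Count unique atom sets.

2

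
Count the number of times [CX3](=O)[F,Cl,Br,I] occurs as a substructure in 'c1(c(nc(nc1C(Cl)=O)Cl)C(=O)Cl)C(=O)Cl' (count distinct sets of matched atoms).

3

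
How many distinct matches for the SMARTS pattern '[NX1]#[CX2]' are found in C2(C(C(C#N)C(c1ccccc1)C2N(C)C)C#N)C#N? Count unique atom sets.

[NX1]#[CX2] is the SMARTS for a nitrile: a nitrogen triple-bonded to a two-connected carbon.
The molecule carries 3 separate instances of a nitrile (-C#N) meeting every constraint; each maps to a distinct set of atoms, giving 3 matches.

3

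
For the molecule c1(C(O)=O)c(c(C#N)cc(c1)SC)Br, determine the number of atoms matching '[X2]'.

Check the 14 heavy atoms by environment: 6× c (aromatic, X3) → no; 1× C (X2) → match; 1× N (X1) → no; 1× C (X3) → no; 1× O (X1) → no; 1× O (X2) → match; 1× S (X2) → match; 1× C (X4) → no; 1× Br (X1) → no.
Summing the matching environments: 1 + 1 + 1 = 3 matching atoms.

3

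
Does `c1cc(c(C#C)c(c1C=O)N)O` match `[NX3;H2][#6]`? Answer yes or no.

The pattern [NX3;H2][#6] describes a trivalent nitrogen with two H attached to carbon — a primary amine.
The molecule carries a primary amino group (-NH2), whose atoms satisfy every constraint of the query, so the pattern matches.

Yes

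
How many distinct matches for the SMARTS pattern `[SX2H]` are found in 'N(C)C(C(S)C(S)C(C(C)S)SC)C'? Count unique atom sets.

3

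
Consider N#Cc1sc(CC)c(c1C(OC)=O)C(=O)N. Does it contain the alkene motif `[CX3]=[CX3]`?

The pattern [CX3]=[CX3] describes a non-aromatic C=C double bond between two sp2 carbons — an alkene.
The closest candidate here is an ethyl group (-CH2CH3), but its C-C bond is a single bond between CX4 carbons, not CX3=CX3. No other fragment satisfies the full query, so there is no match.

No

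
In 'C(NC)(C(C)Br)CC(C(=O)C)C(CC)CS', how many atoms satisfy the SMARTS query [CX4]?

The query [CX4] means: C with X4: aliphatic carbon with exactly 4 total connections (bonds + H).
Check the 16 heavy atoms by environment: 11× C (X4) → match; 1× C (X3) → no; 1× O (X1) → no; 1× S (X2) → no; 1× N (X3) → no; 1× Br (X1) → no.
That gives 11 matching atoms.

11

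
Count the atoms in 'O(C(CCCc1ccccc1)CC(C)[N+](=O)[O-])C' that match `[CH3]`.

2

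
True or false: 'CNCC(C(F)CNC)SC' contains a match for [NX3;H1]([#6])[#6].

True

The pattern [NX3;H1]([#6])[#6] describes a trivalent nitrogen with one H, bonded to two carbons — a secondary amine.
The molecule carries an N-methylamino group (-NHCH3), whose atoms satisfy every constraint of the query, so the pattern matches.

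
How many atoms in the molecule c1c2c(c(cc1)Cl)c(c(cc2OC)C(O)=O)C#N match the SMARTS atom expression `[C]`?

Check the 18 heavy atoms by environment: 10× c (aromatic) → no; 3× O → no; 3× C → match; 1× Cl → no; 1× N → no.
That gives 3 matching atoms.

3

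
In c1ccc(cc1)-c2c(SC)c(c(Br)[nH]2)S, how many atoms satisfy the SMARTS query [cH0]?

5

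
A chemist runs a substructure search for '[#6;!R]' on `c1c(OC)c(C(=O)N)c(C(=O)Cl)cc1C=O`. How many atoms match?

The query [#6;!R] means: carbon not in any ring.
Check the 16 heavy atoms by environment: 6× c (aromatic, in 6-ring) → no; 4× C (acyclic) → match; 4× O (acyclic) → no; 1× N (acyclic) → no; 1× Cl (acyclic) → no.
That gives 4 matching atoms.

4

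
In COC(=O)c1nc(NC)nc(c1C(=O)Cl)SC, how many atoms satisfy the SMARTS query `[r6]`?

6

The query [r6] means: r6 matches atoms in a six-membered ring.
Check the 17 heavy atoms by environment: 2× n (aromatic, in 6-ring) → match; 4× c (aromatic, in 6-ring) → match; 1× S (acyclic) → no; 5× C (acyclic) → no; 1× N (acyclic) → no; 3× O (acyclic) → no; 1× Cl (acyclic) → no.
Summing the matching environments: 2 + 4 = 6 matching atoms.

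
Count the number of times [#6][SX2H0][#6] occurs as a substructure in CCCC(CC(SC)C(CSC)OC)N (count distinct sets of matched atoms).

2

[#6][SX2H0][#6] is the SMARTS for a thioether: an aliphatic sulfur bridging two carbons with no H on the sulfur.
The molecule carries 2 separate instances of a methylthio ether (-SCH3) meeting every constraint; each maps to a distinct set of atoms, giving 2 matches.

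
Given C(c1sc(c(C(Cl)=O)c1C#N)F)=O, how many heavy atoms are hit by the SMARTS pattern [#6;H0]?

6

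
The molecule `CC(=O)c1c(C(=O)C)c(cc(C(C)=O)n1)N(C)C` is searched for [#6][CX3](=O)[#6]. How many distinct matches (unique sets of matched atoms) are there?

3

[#6][CX3](=O)[#6] is the SMARTS for a ketone: a carbonyl carbon (no H) flanked by two carbons.
The molecule carries 3 separate instances of an acetyl/ketone group (-C(=O)CH3) meeting every constraint; each maps to a distinct set of atoms, giving 3 matches.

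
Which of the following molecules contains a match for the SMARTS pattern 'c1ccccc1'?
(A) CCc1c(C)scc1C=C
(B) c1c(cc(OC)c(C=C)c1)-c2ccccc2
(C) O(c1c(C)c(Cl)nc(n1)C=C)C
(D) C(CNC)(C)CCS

B

c1ccccc1 describes six aromatic carbons in a ring (a benzene ring).
(A) has a methyl group (-CH3) but no six-membered all-carbon aromatic ring is present.
(B) contains a phenyl ring, which satisfies every atom and bond constraint.
(C) has a methyl group (-CH3) but no six-membered all-carbon aromatic ring is present.
(D) has a methyl group (-CH3) but no six-membered all-carbon aromatic ring is present.
So the answer is (B).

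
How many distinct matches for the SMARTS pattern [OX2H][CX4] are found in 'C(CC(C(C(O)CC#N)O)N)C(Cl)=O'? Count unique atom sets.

[OX2H][CX4] is the SMARTS for an aliphatic alcohol: a hydroxyl oxygen bound to an sp3 (X4) carbon.
The molecule carries 2 separate instances of a hydroxyl group (-OH) meeting every constraint; each maps to a distinct set of atoms, giving 2 matches.

2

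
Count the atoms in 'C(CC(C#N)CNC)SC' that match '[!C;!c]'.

3

The query [!C;!c] means: neither aliphatic nor aromatic carbon — same as [!#6].
Check the 10 heavy atoms by environment: 7× C → no; 2× N → match; 1× S → match.
Summing the matching environments: 2 + 1 = 3 matching atoms.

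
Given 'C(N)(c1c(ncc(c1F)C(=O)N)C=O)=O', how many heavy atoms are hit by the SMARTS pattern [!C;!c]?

The query [!C;!c] means: neither aliphatic nor aromatic carbon — same as [!#6].
Check the 15 heavy atoms by environment: 1× n (aromatic) → match; 5× c (aromatic) → no; 3× C → no; 3× O → match; 2× N → match; 1× F → match.
Summing the matching environments: 1 + 3 + 2 + 1 = 7 matching atoms.

7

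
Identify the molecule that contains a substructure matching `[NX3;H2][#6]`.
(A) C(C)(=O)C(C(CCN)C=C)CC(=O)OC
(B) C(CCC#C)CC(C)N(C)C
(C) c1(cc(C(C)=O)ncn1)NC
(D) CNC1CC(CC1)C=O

A

[NX3;H2][#6] describes a trivalent nitrogen with two H attached to carbon (a primary amine).
(A) contains a primary amino group (-NH2), which satisfies every atom and bond constraint.
(B) has a dimethylamino group (-N(CH3)2) but the nitrogen has H0, not H2.
(C) has an N-methylamino group (-NHCH3) but the nitrogen bears two carbons and only one H (H1), not H2.
(D) has an N-methylamino group (-NHCH3) but the nitrogen bears two carbons and only one H (H1), not H2.
So the answer is (A).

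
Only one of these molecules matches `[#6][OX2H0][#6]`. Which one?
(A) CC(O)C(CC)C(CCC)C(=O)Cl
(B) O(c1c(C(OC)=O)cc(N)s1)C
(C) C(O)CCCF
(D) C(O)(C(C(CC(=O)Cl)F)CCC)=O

B

[#6][OX2H0][#6] describes an aliphatic oxygen bridging two carbons with no H on the oxygen (an ether).
(A) has a hydroxyl group (-OH) but the oxygen has H1, not H0 bridging two carbons.
(B) contains a methoxy ether (-OCH3), which satisfies every atom and bond constraint.
(C) has a hydroxyl group (-OH) but the oxygen has H1, not H0 bridging two carbons.
(D) has a carboxylic acid group (-C(=O)OH) but the -OH oxygen has H1; the =O is OX1, not OX2.
So the answer is (B).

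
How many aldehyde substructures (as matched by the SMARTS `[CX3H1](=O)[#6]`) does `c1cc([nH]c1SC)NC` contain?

0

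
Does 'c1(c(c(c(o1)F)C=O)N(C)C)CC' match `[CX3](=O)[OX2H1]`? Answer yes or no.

No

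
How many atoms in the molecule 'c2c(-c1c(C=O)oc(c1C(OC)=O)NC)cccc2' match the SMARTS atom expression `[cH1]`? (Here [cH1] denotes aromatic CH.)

Check the 19 heavy atoms by environment: 1× o (aromatic, H0) → no; 5× c (aromatic, H0) → no; 1× C (H1) → no; 3× O (H0) → no; 5× c (aromatic, H1) → match; 1× C (H0) → no; 2× C (H3) → no; 1× N (H1) → no.
That gives 5 matching atoms.

5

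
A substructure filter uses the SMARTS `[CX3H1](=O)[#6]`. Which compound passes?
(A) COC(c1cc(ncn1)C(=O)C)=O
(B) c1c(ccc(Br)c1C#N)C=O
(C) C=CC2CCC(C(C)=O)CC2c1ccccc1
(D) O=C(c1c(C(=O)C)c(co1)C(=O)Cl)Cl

B

[CX3H1](=O)[#6] describes an sp2 carbon with one H, double-bonded to O and single-bonded to carbon (an aldehyde).
(A) has a methyl-ester group (-C(=O)OCH3) but the carbonyl carbon has H0, not H1.
(B) contains an aldehyde (-CHO), which satisfies every atom and bond constraint.
(C) has an acetyl/ketone group (-C(=O)CH3) but the carbonyl carbon has H0 (two carbon neighbours), not H1.
(D) has an acetyl/ketone group (-C(=O)CH3) but the carbonyl carbon has H0 (two carbon neighbours), not H1.
So the answer is (B).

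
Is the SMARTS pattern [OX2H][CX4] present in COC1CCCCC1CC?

No

The pattern [OX2H][CX4] describes a hydroxyl oxygen bound to an sp3 (X4) carbon — an aliphatic alcohol.
The closest candidate here is a methoxy ether (-OCH3), but the oxygen has H0 (ether), not H1. No other fragment satisfies the full query, so there is no match.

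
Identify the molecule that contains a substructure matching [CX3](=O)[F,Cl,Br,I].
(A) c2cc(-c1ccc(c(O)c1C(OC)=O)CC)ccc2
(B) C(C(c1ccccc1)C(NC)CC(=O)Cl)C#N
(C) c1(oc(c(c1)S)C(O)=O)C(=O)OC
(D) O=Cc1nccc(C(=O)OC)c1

[CX3](=O)[F,Cl,Br,I] describes a carbonyl carbon bonded to a halogen (an acyl halide).
(A) has a methyl-ester group (-C(=O)OCH3) but the carbonyl is bonded to -O-C, not to a halogen.
(B) contains an acyl chloride (-C(=O)Cl), which satisfies every atom and bond constraint.
(C) has a methyl-ester group (-C(=O)OCH3) but the carbonyl is bonded to -O-C, not to a halogen.
(D) has a methyl-ester group (-C(=O)OCH3) but the carbonyl is bonded to -O-C, not to a halogen.
So the answer is (B).

B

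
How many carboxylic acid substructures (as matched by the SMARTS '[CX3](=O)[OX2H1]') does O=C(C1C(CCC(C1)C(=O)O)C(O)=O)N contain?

[CX3](=O)[OX2H1] is the SMARTS for a carboxylic acid: an sp2 carbon double-bonded to O and single-bonded to an -OH oxygen.
The molecule carries 2 separate instances of a carboxylic acid group (-C(=O)OH) meeting every constraint; each maps to a distinct set of atoms, giving 2 matches.

2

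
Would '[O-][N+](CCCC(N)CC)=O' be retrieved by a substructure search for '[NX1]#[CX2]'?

The pattern [NX1]#[CX2] describes a nitrogen triple-bonded to a two-connected carbon — a nitrile.
The closest candidate here is a primary amino group (-NH2), but the nitrogen is NX3 (three connections), not NX1 triple-bonded. No other fragment satisfies the full query, so there is no match.

No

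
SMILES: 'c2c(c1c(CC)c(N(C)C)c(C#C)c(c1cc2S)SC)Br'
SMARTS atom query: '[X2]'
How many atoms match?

Check the 21 heavy atoms by environment: 10× c (aromatic, X3) → no; 2× C (X2) → match; 1× N (X3) → no; 5× C (X4) → no; 1× Br (X1) → no; 2× S (X2) → match.
Summing the matching environments: 2 + 2 = 4 matching atoms.

4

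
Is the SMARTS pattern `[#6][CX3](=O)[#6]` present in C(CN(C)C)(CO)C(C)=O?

Yes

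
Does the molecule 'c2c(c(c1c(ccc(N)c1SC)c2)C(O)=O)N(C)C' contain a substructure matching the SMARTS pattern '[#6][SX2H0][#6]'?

The pattern [#6][SX2H0][#6] describes an aliphatic sulfur bridging two carbons with no H on the sulfur — a thioether.
The molecule carries a methylthio ether (-SCH3), whose atoms satisfy every constraint of the query, so the pattern matches.

Yes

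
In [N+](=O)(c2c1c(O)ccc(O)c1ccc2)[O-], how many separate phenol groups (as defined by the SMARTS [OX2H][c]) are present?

2

[OX2H][c] is the SMARTS for a phenol: a hydroxyl oxygen attached to an aromatic carbon.
The molecule carries 2 separate instances of a hydroxyl group (-OH) meeting every constraint; each maps to a distinct set of atoms, giving 2 matches.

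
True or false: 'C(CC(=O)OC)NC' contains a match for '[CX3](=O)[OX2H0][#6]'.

True

The pattern [CX3](=O)[OX2H0][#6] describes a carbonyl carbon bonded to an oxygen that is itself bonded to carbon (no H on that O) — an ester.
The molecule carries a methyl-ester group (-C(=O)OCH3), whose atoms satisfy every constraint of the query, so the pattern matches.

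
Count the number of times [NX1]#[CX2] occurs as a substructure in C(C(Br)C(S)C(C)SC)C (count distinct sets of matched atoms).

0

[NX1]#[CX2] is the SMARTS for a nitrile: a nitrogen triple-bonded to a two-connected carbon.
No fragment in the molecule satisfies every constraint, giving 0 matches.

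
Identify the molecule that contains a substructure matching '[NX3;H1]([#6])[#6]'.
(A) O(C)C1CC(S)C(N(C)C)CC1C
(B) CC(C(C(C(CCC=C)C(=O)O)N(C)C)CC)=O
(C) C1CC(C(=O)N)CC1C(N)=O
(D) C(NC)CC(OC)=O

D

[NX3;H1]([#6])[#6] describes a trivalent nitrogen with one H, bonded to two carbons (a secondary amine).
(A) has a dimethylamino group (-N(CH3)2) but the nitrogen has H0, not H1.
(B) has a dimethylamino group (-N(CH3)2) but the nitrogen has H0, not H1.
(C) has a primary amide (-C(=O)NH2) but the -C(=O)NH2 nitrogen has H2, not H1.
(D) contains an N-methylamino group (-NHCH3), which satisfies every atom and bond constraint.
So the answer is (D).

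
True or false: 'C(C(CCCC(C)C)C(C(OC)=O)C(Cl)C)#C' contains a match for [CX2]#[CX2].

True

The pattern [CX2]#[CX2] describes a carbon-carbon triple bond — an alkyne.
The molecule carries an ethynyl group (-C#CH), whose atoms satisfy every constraint of the query, so the pattern matches.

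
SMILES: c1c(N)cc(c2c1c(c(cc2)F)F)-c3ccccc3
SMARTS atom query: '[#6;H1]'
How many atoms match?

9

The query [#6;H1] means: any carbon bearing exactly one hydrogen.
Check the 19 heavy atoms by environment: 7× c (aromatic, H0) → no; 9× c (aromatic, H1) → match; 2× F (H0) → no; 1× N (H2) → no.
That gives 9 matching atoms.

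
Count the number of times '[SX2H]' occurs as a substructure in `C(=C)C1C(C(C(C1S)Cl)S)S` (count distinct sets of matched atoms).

3

[SX2H] is the SMARTS for a thiol: an aliphatic sulfur with two connections, one being H.
The molecule carries 3 separate instances of a thiol (-SH) meeting every constraint; each maps to a distinct set of atoms, giving 3 matches.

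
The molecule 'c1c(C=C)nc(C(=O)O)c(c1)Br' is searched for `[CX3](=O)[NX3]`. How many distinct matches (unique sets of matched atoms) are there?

[CX3](=O)[NX3] is the SMARTS for an amide: a carbonyl carbon bonded to a trivalent nitrogen.
The molecule has a carboxylic acid group (-C(=O)OH), but the carbonyl is bonded to O, not to an NX3 nitrogen; nothing else fits, so there are 0 matches.

0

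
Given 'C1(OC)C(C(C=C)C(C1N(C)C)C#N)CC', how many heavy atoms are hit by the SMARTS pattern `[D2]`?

4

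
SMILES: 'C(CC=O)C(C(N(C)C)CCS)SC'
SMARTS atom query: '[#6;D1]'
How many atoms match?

3

The query [#6;D1] means: carbon bonded to exactly one heavy atom.
Check the 14 heavy atoms by environment: 5× C (D2) → no; 2× C (D3) → no; 1× S (D2) → no; 3× C (D1) → match; 1× S (D1) → no; 1× O (D1) → no; 1× N (D3) → no.
That gives 3 matching atoms.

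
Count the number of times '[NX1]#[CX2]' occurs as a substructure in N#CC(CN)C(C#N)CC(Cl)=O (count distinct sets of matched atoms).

2

[NX1]#[CX2] is the SMARTS for a nitrile: a nitrogen triple-bonded to a two-connected carbon.
The molecule carries 2 separate instances of a nitrile (-C#N) meeting every constraint; each maps to a distinct set of atoms, giving 2 matches.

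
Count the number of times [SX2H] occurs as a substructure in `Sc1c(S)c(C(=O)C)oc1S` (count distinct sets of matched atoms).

[SX2H] is the SMARTS for a thiol: an aliphatic sulfur with two connections, one being H.
The molecule carries 3 separate instances of a thiol (-SH) meeting every constraint; each maps to a distinct set of atoms, giving 3 matches.

3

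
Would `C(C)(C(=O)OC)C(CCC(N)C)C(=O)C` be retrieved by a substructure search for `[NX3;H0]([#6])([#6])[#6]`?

No

The pattern [NX3;H0]([#6])([#6])[#6] describes a trivalent nitrogen with no H, bonded to three carbons — a tertiary amine.
The closest candidate here is a primary amino group (-NH2), but the nitrogen has H2, not H0 with three carbons. No other fragment satisfies the full query, so there is no match.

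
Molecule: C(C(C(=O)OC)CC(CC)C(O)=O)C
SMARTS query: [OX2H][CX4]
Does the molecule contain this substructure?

No

The pattern [OX2H][CX4] describes a hydroxyl oxygen bound to an sp3 (X4) carbon — an aliphatic alcohol.
The closest candidate here is a carboxylic acid group (-C(=O)OH), but the -OH is on a CX3 carbonyl carbon, not a CX4 carbon. No other fragment satisfies the full query, so there is no match.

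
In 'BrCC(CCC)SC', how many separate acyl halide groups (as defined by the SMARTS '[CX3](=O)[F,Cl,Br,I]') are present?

0

[CX3](=O)[F,Cl,Br,I] is the SMARTS for an acyl halide: a carbonyl carbon bonded to a halogen.
No fragment in the molecule satisfies every constraint, giving 0 matches.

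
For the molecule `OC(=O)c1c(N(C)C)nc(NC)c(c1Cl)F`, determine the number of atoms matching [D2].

The query [D2] means: atom with exactly two heavy-atom neighbours.
Check the 16 heavy atoms by environment: 1× n (aromatic, D2) → match; 5× c (aromatic, D3) → no; 1× C (D3) → no; 2× O (D1) → no; 1× N (D2) → match; 3× C (D1) → no; 1× N (D3) → no; 1× F (D1) → no; 1× Cl (D1) → no.
Summing the matching environments: 1 + 1 = 2 matching atoms.

2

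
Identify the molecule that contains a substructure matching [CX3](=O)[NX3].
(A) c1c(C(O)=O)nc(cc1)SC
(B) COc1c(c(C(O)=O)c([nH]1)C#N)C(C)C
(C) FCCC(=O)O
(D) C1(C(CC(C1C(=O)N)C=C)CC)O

[CX3](=O)[NX3] describes a carbonyl carbon bonded to a trivalent nitrogen (an amide).
(A) has a carboxylic acid group (-C(=O)OH) but the carbonyl is bonded to O, not to an NX3 nitrogen.
(B) has a nitrile (-C#N) but the nitrile N is NX1 (triple-bonded), not NX3.
(C) has a carboxylic acid group (-C(=O)OH) but the carbonyl is bonded to O, not to an NX3 nitrogen.
(D) contains a primary amide (-C(=O)NH2), which satisfies every atom and bond constraint.
So the answer is (D).

D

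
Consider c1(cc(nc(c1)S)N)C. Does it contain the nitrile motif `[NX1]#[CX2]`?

No

The pattern [NX1]#[CX2] describes a nitrogen triple-bonded to a two-connected carbon — a nitrile.
The closest candidate here is a primary amino group (-NH2), but the nitrogen is NX3 (three connections), not NX1 triple-bonded. No other fragment satisfies the full query, so there is no match.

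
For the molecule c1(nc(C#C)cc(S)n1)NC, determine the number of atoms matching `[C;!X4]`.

2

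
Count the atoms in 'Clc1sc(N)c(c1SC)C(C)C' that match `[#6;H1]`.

1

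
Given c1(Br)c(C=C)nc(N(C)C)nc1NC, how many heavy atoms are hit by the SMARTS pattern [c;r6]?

Check the 14 heavy atoms by environment: 2× n (aromatic, in 6-ring) → no; 4× c (aromatic, in 6-ring) → match; 2× N (acyclic) → no; 5× C (acyclic) → no; 1× Br (acyclic) → no.
That gives 4 matching atoms.

4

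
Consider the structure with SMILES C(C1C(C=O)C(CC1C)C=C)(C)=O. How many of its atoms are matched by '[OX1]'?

2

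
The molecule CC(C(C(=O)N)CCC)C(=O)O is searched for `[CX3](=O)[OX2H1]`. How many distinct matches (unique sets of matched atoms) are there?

1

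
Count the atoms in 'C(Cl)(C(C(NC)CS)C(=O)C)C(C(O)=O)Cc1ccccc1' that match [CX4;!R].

8

The query [CX4;!R] means: aliphatic carbon with four total connections, not in a ring.
Check the 22 heavy atoms by environment: 8× C (X4, acyclic) → match; 6× c (aromatic, X3, in 6-ring) → no; 2× C (X3, acyclic) → no; 2× O (X1, acyclic) → no; 1× O (X2, acyclic) → no; 1× N (X3, acyclic) → no; 1× Cl (X1, acyclic) → no; 1× S (X2, acyclic) → no.
That gives 8 matching atoms.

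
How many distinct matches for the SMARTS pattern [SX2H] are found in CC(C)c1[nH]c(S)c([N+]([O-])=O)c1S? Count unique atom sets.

2

[SX2H] is the SMARTS for a thiol: an aliphatic sulfur with two connections, one being H.
The molecule carries 2 separate instances of a thiol (-SH) meeting every constraint; each maps to a distinct set of atoms, giving 2 matches.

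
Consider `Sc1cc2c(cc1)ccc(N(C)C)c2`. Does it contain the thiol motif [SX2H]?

The pattern [SX2H] describes an aliphatic sulfur with two connections, one being H — a thiol.
The molecule carries a thiol (-SH), whose atoms satisfy every constraint of the query, so the pattern matches.

Yes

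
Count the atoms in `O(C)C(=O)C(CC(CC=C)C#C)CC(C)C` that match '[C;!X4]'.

5

Check the 16 heavy atoms by environment: 9× C (X4) → no; 2× C (X2) → match; 3× C (X3) → match; 1× O (X1) → no; 1× O (X2) → no.
Summing the matching environments: 2 + 3 = 5 matching atoms.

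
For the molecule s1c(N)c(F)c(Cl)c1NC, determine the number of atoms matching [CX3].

0

The query [CX3] means: C with X3: aliphatic carbon with exactly 3 total connections.
Check the 10 heavy atoms by environment: 1× s (aromatic, X2) → no; 4× c (aromatic, X3) → no; 1× Cl (X1) → no; 2× N (X3) → no; 1× F (X1) → no; 1× C (X4) → no.
No environment satisfies the query, so 0 matching atoms.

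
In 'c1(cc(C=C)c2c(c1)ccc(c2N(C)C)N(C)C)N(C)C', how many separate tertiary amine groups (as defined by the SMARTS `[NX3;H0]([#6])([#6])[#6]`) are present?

[NX3;H0]([#6])([#6])[#6] is the SMARTS for a tertiary amine: a trivalent nitrogen with no H, bonded to three carbons.
The molecule carries 3 separate instances of a dimethylamino group (-N(CH3)2) meeting every constraint; each maps to a distinct set of atoms, giving 3 matches.

3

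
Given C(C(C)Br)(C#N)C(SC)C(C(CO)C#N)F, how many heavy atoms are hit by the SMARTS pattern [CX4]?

The query [CX4] means: C with X4: aliphatic carbon with exactly 4 total connections (bonds + H).
Check the 16 heavy atoms by environment: 8× C (X4) → match; 1× O (X2) → no; 2× C (X2) → no; 2× N (X1) → no; 1× F (X1) → no; 1× Br (X1) → no; 1× S (X2) → no.
That gives 8 matching atoms.

8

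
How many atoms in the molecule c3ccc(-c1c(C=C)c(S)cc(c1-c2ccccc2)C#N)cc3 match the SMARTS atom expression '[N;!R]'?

Check the 23 heavy atoms by environment: 18× c (aromatic, in 6-ring) → no; 3× C (acyclic) → no; 1× N (acyclic) → match; 1× S (acyclic) → no.
That gives 1 matching atom.

1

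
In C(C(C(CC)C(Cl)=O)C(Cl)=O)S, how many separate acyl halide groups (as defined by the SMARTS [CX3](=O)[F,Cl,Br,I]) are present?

2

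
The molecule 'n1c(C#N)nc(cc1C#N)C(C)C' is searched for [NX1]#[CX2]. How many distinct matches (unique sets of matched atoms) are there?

2

[NX1]#[CX2] is the SMARTS for a nitrile: a nitrogen triple-bonded to a two-connected carbon.
The molecule carries 2 separate instances of a nitrile (-C#N) meeting every constraint; each maps to a distinct set of atoms, giving 2 matches.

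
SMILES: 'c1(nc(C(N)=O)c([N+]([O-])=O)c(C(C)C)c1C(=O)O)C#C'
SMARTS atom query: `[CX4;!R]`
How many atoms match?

3

The query [CX4;!R] means: aliphatic carbon with four total connections, not in a ring.
Check the 20 heavy atoms by environment: 1× n (aromatic, X2, in 6-ring) → no; 5× c (aromatic, X3, in 6-ring) → no; 2× C (X3, acyclic) → no; 3× O (X1, acyclic) → no; 1× O (X2, acyclic) → no; 2× C (X2, acyclic) → no; 1× N (X3, acyclic) → no; 1× N (charge +1, X3, acyclic) → no; 1× O (charge -1, X1, acyclic) → no; 3× C (X4, acyclic) → match.
That gives 3 matching atoms.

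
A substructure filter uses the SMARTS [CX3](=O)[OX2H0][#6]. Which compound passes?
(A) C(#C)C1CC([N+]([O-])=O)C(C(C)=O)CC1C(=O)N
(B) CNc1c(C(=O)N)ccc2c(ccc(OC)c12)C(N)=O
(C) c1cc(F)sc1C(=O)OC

C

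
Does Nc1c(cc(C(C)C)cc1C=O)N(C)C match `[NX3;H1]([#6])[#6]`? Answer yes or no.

No

The pattern [NX3;H1]([#6])[#6] describes a trivalent nitrogen with one H, bonded to two carbons — a secondary amine.
The closest candidate here is a dimethylamino group (-N(CH3)2), but the nitrogen has H0, not H1. No other fragment satisfies the full query, so there is no match.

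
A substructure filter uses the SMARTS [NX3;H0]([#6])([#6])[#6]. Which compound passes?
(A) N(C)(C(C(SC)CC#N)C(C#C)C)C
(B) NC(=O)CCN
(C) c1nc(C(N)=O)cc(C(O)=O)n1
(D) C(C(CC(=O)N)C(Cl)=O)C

A

[NX3;H0]([#6])([#6])[#6] describes a trivalent nitrogen with no H, bonded to three carbons (a tertiary amine).
(A) contains a dimethylamino group (-N(CH3)2), which satisfies every atom and bond constraint.
(B) has a primary amino group (-NH2) but the nitrogen has H2, not H0 with three carbons.
(C) has a primary amide (-C(=O)NH2) but the amide nitrogen has H2 and only one carbon neighbour.
(D) has a primary amide (-C(=O)NH2) but the amide nitrogen has H2 and only one carbon neighbour.
So the answer is (A).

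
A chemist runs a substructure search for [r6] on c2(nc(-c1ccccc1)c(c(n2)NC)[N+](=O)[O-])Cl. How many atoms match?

12

The query [r6] means: r6 matches atoms in a six-membered ring.
Check the 18 heavy atoms by environment: 2× n (aromatic, in 6-ring) → match; 10× c (aromatic, in 6-ring) → match; 1× Cl (acyclic) → no; 1× N (acyclic) → no; 1× C (acyclic) → no; 1× N (charge +1, acyclic) → no; 1× O (charge -1, acyclic) → no; 1× O (acyclic) → no.
Summing the matching environments: 2 + 10 = 12 matching atoms.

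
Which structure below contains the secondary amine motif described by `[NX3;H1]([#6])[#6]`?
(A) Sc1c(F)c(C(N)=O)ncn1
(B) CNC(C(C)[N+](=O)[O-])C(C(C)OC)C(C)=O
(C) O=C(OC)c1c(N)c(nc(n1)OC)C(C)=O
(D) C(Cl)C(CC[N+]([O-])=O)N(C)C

B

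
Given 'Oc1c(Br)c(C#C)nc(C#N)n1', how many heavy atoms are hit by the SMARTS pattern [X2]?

The query [X2] means: any atom with exactly two total connections (bonds + H).
Check the 12 heavy atoms by environment: 2× n (aromatic, X2) → match; 4× c (aromatic, X3) → no; 3× C (X2) → match; 1× N (X1) → no; 1× O (X2) → match; 1× Br (X1) → no.
Summing the matching environments: 2 + 3 + 1 = 6 matching atoms.

6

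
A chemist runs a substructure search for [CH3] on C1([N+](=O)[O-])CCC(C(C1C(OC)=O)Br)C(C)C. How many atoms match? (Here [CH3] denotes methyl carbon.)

3

The query [CH3] means: aliphatic carbon with exactly three hydrogens.
Check the 17 heavy atoms by environment: 5× C (H1) → no; 2× C (H2) → no; 1× Br (H0) → no; 1× C (H0) → no; 3× O (H0) → no; 3× C (H3) → match; 1× N (charge +1, H0) → no; 1× O (charge -1, H0) → no.
That gives 3 matching atoms.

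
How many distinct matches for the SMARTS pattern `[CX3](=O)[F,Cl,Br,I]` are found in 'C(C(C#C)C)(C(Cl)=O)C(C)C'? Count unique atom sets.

[CX3](=O)[F,Cl,Br,I] is the SMARTS for an acyl halide: a carbonyl carbon bonded to a halogen.
Exactly one fragment in the molecule meets all constraints, giving 1 match.

1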